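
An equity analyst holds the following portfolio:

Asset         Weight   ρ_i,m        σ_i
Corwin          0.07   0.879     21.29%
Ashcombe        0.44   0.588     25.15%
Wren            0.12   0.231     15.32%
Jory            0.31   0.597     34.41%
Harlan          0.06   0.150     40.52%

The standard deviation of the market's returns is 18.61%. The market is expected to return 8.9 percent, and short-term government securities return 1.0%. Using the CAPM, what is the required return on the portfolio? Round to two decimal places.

7.36%

β_Corwin = 0.879 × 21.29% / 18.61% = 1.0056
β_Ashcombe = 0.588 × 25.15% / 18.61% = 0.7946
β_Wren = 0.231 × 15.32% / 18.61% = 0.1902
β_Jory = 0.597 × 34.41% / 18.61% = 1.1039
β_Harlan = 0.150 × 40.52% / 18.61% = 0.3266
β_P = Σ w_i β_i = 0.07×1.0056 + 0.44×0.7946 + 0.12×0.1902 + 0.31×1.1039 + 0.06×0.3266 = 0.8046
MRP = 8.9% − 1.0% = 7.90%
E(R_P) = R_f + β_P × MRP = 1.0% + 0.8046 × 7.9% = 7.36%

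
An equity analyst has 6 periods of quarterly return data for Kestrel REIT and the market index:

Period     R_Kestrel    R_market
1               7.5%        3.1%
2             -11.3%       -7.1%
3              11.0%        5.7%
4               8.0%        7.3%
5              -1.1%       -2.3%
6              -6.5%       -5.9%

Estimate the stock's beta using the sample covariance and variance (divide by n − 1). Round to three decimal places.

Mean R_i = (7.5 − 11.3 + 11.0 + 8.0 − 1.1 − 6.5) / 6 = 1.2667%
Mean R_m = (3.1 − 7.1 + 5.7 + 7.3 − 2.3 − 5.9) / 6 = 0.1333%
Σ(R_i − R̄_i)(R_m − R̄_m) = 264.4467  ⇒  Cov = 264.4467 / 5 = 52.8893
Σ(R_m − R̄_m)² = 185.7933  ⇒  Var(R_m) = 185.7933 / 5 = 37.1587
β = Cov / Var(R_m) = 52.8893 / 37.1587 = 1.4233

1.423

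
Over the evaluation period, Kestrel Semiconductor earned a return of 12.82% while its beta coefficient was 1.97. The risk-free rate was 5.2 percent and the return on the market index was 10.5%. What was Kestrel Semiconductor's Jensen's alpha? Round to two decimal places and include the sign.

Market excess return = 10.5% − 5.2% = 5.30%
CAPM benchmark = R_f + β(R_m − R_f) = 5.2% + 1.97 × 5.3% = 15.6410%
α = actual − benchmark = 12.82% − 15.6410% = -2.82%

-2.82%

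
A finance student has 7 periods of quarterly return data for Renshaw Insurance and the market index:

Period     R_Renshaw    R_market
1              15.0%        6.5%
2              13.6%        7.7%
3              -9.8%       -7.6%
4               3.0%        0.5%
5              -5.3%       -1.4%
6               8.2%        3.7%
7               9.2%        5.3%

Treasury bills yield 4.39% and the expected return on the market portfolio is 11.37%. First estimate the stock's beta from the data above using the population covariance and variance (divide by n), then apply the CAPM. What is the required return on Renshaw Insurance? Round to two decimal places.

Mean R_i = (15.0 + 13.6 − 9.8 + 3.0 − 5.3 + 8.2 + 9.2) / 7 = 4.8429%
Mean R_m = (6.5 + 7.7 − 7.6 + 0.5 − 1.4 + 3.7 + 5.3) / 7 = 2.1000%
Σ(R_i − R̄_i)(R_m − R̄_m) = 293.5300  ⇒  Cov = 293.5300 / 7 = 41.9329
Σ(R_m − R̄_m)² = 172.4200  ⇒  Var(R_m) = 172.4200 / 7 = 24.6314
β = Cov / Var(R_m) = 41.9329 / 24.6314 = 1.7024
MRP = 11.37% − 4.39% = 6.98%
E(R) = R_f + β × MRP = 4.39% + 1.7024 × 6.98% = 16.27%

16.27%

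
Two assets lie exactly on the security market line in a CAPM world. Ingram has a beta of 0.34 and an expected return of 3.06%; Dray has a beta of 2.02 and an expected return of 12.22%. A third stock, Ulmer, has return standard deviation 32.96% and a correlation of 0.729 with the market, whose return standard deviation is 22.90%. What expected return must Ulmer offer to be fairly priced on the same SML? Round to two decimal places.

6.93%

MRP = (12.22% − 3.06%) / (2.02 − 0.34) = 5.4524%
R_f = 3.06% − 0.34 × 5.4524% = 1.2062%
β_Ulmer = ρ·σ_i/σ_m = 0.729 × 32.96 / 22.90 = 1.0493
E(R_Ulmer) = R_f + β × MRP = 1.2062% + 1.0493 × 5.4524% = 6.93%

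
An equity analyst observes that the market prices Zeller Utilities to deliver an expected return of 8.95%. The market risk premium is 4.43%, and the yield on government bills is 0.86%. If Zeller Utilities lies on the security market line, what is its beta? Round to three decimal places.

1.826

β = (E(R) − R_f) / MRP = (8.95% − 0.86%) / 4.43% = 8.09% / 4.43% = 1.826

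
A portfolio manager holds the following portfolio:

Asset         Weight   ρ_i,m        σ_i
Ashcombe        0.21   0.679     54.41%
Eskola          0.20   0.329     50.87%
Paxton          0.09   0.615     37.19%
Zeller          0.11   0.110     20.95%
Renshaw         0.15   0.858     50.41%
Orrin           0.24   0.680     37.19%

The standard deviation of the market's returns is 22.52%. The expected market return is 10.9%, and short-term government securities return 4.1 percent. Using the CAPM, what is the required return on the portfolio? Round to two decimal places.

11.94%

β_Ashcombe = 0.679 × 54.41% / 22.52% = 1.6405
β_Eskola = 0.329 × 50.87% / 22.52% = 0.7432
β_Paxton = 0.615 × 37.19% / 22.52% = 1.0156
β_Zeller = 0.110 × 20.95% / 22.52% = 0.1023
β_Renshaw = 0.858 × 50.41% / 22.52% = 1.9206
β_Orrin = 0.680 × 37.19% / 22.52% = 1.1230
β_P = Σ w_i β_i = 0.21×1.6405 + 0.20×0.7432 + 0.09×1.0156 + 0.11×0.1023 + 0.15×1.9206 + 0.24×1.1230 = 1.1534
MRP = 10.9% − 4.1% = 6.80%
E(R_P) = R_f + β_P × MRP = 4.1% + 1.1534 × 6.8% = 11.94%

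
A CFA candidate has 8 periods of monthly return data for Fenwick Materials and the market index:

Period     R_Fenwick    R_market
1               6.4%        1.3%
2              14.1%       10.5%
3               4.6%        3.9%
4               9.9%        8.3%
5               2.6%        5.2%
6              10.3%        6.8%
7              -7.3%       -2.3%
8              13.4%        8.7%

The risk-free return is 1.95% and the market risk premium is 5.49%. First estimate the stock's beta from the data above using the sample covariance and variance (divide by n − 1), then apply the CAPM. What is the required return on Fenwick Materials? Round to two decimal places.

Mean R_i = (6.4 + 14.1 + 4.6 + 9.9 + 2.6 + 10.3 − 7.3 + 13.4) / 8 = 6.7500%
Mean R_m = (1.3 + 10.5 + 3.9 + 8.3 + 5.2 + 6.8 − 2.3 + 8.7) / 8 = 5.3000%
Σ(R_i − R̄_i)(R_m − R̄_m) = 187.2100  ⇒  Cov = 187.2100 / 7 = 26.7443
Σ(R_m − R̄_m)² = 125.5800  ⇒  Var(R_m) = 125.5800 / 7 = 17.9400
β = Cov / Var(R_m) = 26.7443 / 17.9400 = 1.4908
E(R) = R_f + β × MRP = 1.95% + 1.4908 × 5.49% = 10.13%

10.13%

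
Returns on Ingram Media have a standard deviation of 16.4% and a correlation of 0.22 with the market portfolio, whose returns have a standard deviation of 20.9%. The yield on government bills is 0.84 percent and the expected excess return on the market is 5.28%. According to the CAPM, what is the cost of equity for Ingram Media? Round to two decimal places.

β = ρ × σ_i / σ_m = 0.22 × 16.4% / 20.9% = 0.1726
E(R) = 0.84% + 0.1726 × 5.28% = 1.75%

1.75%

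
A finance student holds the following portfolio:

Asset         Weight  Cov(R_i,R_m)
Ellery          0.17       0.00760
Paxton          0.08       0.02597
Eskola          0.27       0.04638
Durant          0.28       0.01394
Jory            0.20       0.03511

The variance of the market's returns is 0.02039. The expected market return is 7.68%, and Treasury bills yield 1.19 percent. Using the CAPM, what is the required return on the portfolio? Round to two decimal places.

9.73%

β_Ellery = 0.00760 / 0.02039 = 0.3727
β_Paxton = 0.02597 / 0.02039 = 1.2737
β_Eskola = 0.04638 / 0.02039 = 2.2746
β_Durant = 0.01394 / 0.02039 = 0.6837
β_Jory = 0.03511 / 0.02039 = 1.7219
β_P = Σ w_i β_i = 0.17×0.3727 + 0.08×1.2737 + 0.27×2.2746 + 0.28×0.6837 + 0.20×1.7219 = 1.3152
MRP = 7.68% − 1.19% = 6.49%
E(R_P) = R_f + β_P × MRP = 1.19% + 1.3152 × 6.49% = 9.73%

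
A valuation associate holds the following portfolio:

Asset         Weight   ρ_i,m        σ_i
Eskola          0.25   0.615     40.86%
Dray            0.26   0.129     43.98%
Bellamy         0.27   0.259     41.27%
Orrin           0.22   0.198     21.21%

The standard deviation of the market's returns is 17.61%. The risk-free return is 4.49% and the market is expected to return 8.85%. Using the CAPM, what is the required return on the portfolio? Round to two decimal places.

7.35%

β_Eskola = 0.615 × 40.86% / 17.61% = 1.4270
β_Dray = 0.129 × 43.98% / 17.61% = 0.3222
β_Bellamy = 0.259 × 41.27% / 17.61% = 0.6070
β_Orrin = 0.198 × 21.21% / 17.61% = 0.2385
β_P = Σ w_i β_i = 0.25×1.4270 + 0.26×0.3222 + 0.27×0.6070 + 0.22×0.2385 = 0.6569
MRP = 8.85% − 4.49% = 4.36%
E(R_P) = R_f + β_P × MRP = 4.49% + 0.6569 × 4.36% = 7.35%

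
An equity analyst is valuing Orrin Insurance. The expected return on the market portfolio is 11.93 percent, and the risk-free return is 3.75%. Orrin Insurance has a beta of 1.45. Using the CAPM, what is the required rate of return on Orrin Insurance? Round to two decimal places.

15.61%

Market risk premium = E(R_m) − R_f = 11.93% − 3.75% = 8.18%
E(R) = R_f + β × MRP = 3.75% + 1.45 × 8.18% = 15.61%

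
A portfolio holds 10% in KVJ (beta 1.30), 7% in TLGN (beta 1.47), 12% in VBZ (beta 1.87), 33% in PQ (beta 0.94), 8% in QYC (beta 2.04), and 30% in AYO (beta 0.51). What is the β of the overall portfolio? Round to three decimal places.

β_P = Σ w_i β_i = 0.10×1.30 + 0.07×1.47 + 0.12×1.87 + 0.33×0.94 + 0.08×2.04 + 0.30×0.51 = 1.0837

1.084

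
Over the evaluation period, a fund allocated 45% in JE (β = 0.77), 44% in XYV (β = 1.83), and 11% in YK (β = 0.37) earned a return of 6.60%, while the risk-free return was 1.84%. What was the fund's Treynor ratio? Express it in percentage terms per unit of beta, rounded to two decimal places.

3.99%

β_P = 0.45×0.77 + 0.44×1.83 + 0.11×0.37 = 1.1924
Treynor = (R_P − R_f) / β_P = (6.60% − 1.84%) / 1.1924 = 4.76% / 1.1924 = 3.99%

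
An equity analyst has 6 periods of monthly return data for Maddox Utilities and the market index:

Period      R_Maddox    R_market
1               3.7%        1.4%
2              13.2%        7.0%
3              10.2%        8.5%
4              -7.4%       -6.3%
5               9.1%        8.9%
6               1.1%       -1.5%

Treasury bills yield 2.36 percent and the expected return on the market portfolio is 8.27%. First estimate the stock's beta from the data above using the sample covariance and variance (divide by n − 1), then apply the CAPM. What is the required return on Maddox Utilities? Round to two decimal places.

Mean R_i = (3.7 + 13.2 + 10.2 − 7.4 + 9.1 + 1.1) / 6 = 4.9833%
Mean R_m = (1.4 + 7.0 + 8.5 − 6.3 + 8.9 − 1.5) / 6 = 3.0000%
Σ(R_i − R̄_i)(R_m − R̄_m) = 220.5400  ⇒  Cov = 220.5400 / 5 = 44.1080
Σ(R_m − R̄_m)² = 190.3600  ⇒  Var(R_m) = 190.3600 / 5 = 38.0720
β = Cov / Var(R_m) = 44.1080 / 38.0720 = 1.1585
MRP = 8.27% − 2.36% = 5.91%
E(R) = R_f + β × MRP = 2.36% + 1.1585 × 5.91% = 9.21%

9.21%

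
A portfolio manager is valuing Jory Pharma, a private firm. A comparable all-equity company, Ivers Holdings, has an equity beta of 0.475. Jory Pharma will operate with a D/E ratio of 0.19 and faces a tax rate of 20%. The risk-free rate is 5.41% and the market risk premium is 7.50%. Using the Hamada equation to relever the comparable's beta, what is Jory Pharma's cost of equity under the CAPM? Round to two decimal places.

β_L = β_U × [1 + (1 − t)(D/E)] = 0.475 × [1 + (1 − 0.20) × 0.19]
    = 0.475 × [1 + 0.80 × 0.19] = 0.475 × 1.1520 = 0.5472
E(R) = R_f + β_L × MRP = 5.41% + 0.5472 × 7.50% = 9.51%

9.51%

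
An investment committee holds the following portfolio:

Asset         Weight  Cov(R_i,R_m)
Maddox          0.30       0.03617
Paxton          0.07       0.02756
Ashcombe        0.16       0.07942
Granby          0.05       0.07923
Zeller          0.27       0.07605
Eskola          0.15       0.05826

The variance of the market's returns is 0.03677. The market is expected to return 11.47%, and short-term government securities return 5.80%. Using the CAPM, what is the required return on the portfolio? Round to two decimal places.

14.85%

β_Maddox = 0.03617 / 0.03677 = 0.9837
β_Paxton = 0.02756 / 0.03677 = 0.7495
β_Ashcombe = 0.07942 / 0.03677 = 2.1599
β_Granby = 0.07923 / 0.03677 = 2.1547
β_Zeller = 0.07605 / 0.03677 = 2.0683
β_Eskola = 0.05826 / 0.03677 = 1.5844
β_P = Σ w_i β_i = 0.30×0.9837 + 0.07×0.7495 + 0.16×2.1599 + 0.05×2.1547 + 0.27×2.0683 + 0.15×1.5844 = 1.5970
MRP = 11.47% − 5.80% = 5.67%
E(R_P) = R_f + β_P × MRP = 5.80% + 1.5970 × 5.67% = 14.85%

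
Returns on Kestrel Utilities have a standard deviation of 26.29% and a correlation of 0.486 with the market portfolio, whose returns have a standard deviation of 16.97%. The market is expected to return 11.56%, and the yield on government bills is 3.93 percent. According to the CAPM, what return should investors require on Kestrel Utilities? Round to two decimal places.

9.67%

β = ρ × σ_i / σ_m = 0.486 × 26.29% / 16.97% = 0.7529
MRP = 11.56% − 3.93% = 7.63%
E(R) = 3.93% + 0.7529 × 7.63% = 9.67%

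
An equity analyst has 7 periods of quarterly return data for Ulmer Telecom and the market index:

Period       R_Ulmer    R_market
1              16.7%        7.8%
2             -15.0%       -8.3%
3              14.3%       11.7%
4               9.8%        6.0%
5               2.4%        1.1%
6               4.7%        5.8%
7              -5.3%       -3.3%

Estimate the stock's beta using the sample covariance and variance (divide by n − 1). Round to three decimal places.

Mean R_i = (16.7 − 15.0 + 14.3 + 9.8 + 2.4 + 4.7 − 5.3) / 7 = 3.9429%
Mean R_m = (7.8 − 8.3 + 11.7 + 6.0 + 1.1 + 5.8 − 3.3) / 7 = 2.9714%
Σ(R_i − R̄_i)(R_m − R̄_m) = 446.2486  ⇒  Cov = 446.2486 / 6 = 74.3748
Σ(R_m − R̄_m)² = 286.5543  ⇒  Var(R_m) = 286.5543 / 6 = 47.7591
β = Cov / Var(R_m) = 74.3748 / 47.7591 = 1.5573

1.557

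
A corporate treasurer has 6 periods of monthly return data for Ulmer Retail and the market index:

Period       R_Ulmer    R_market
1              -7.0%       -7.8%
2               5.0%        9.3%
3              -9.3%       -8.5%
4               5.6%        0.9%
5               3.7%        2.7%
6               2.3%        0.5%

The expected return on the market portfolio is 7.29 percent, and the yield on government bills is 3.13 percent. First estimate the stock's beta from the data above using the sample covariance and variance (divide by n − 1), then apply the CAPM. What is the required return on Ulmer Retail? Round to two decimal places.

6.74%

Mean R_i = (-7.0 + 5.0 − 9.3 + 5.6 + 3.7 + 2.3) / 6 = 0.0500%
Mean R_m = (-7.8 + 9.3 − 8.5 + 0.9 + 2.7 + 0.5) / 6 = -0.4833%
Σ(R_i − R̄_i)(R_m − R̄_m) = 196.4750  ⇒  Cov = 196.4750 / 5 = 39.2950
Σ(R_m − R̄_m)² = 226.5283  ⇒  Var(R_m) = 226.5283 / 5 = 45.3057
β = Cov / Var(R_m) = 39.2950 / 45.3057 = 0.8673
MRP = 7.29% − 3.13% = 4.16%
E(R) = R_f + β × MRP = 3.13% + 0.8673 × 4.16% = 6.74%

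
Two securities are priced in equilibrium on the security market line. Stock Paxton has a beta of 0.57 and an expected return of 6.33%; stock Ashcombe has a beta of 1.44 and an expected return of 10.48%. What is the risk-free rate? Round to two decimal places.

3.61%

Both satisfy E(R) = R_f + β·MRP, so the slope of the SML is
MRP = (10.48% − 6.33%) / (1.44 − 0.57) = 4.15% / 0.87 = 4.7701%
R_f = E(R_Paxton) − β_Paxton·MRP = 6.33% − 0.57 × 4.7701% = 3.6110%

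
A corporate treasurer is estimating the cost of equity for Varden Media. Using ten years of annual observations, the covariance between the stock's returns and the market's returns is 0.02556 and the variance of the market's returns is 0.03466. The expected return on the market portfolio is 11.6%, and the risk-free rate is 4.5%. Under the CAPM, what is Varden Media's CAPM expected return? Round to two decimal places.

β = Cov(R_i, R_m) / Var(R_m) = 0.02556 / 0.03466 = 0.7374
MRP = 11.6% − 4.5% = 7.10%
E(R) = R_f + β × MRP = 4.5% + 0.7374 × 7.1% = 9.74%

9.74%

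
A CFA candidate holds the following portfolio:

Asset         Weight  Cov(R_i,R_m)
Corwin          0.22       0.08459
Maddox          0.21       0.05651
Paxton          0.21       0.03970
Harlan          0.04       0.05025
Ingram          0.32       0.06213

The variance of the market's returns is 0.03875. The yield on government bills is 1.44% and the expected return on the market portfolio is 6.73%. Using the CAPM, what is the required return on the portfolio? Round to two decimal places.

β_Corwin = 0.08459 / 0.03875 = 2.1830
β_Maddox = 0.05651 / 0.03875 = 1.4583
β_Paxton = 0.03970 / 0.03875 = 1.0245
β_Harlan = 0.05025 / 0.03875 = 1.2968
β_Ingram = 0.06213 / 0.03875 = 1.6034
β_P = Σ w_i β_i = 0.22×2.1830 + 0.21×1.4583 + 0.21×1.0245 + 0.04×1.2968 + 0.32×1.6034 = 1.5666
MRP = 6.73% − 1.44% = 5.29%
E(R_P) = R_f + β_P × MRP = 1.44% + 1.5666 × 5.29% = 9.73%

9.73%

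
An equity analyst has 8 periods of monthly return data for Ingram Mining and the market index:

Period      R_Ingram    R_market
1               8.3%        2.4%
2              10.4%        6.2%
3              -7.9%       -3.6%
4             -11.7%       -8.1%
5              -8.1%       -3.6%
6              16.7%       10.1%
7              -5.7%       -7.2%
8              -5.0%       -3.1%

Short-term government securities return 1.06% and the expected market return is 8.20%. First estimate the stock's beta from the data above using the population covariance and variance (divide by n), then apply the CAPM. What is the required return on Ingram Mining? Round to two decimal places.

Mean R_i = (8.3 + 10.4 − 7.9 − 11.7 − 8.1 + 16.7 − 5.7 − 5.0) / 8 = -0.3750%
Mean R_m = (2.4 + 6.2 − 3.6 − 8.1 − 3.6 + 10.1 − 7.2 − 3.1) / 8 = -0.8625%
Σ(R_i − R̄_i)(R_m − R̄_m) = 459.3925  ⇒  Cov = 459.3925 / 8 = 57.4241
Σ(R_m − R̄_m)² = 293.2388  ⇒  Var(R_m) = 293.2388 / 8 = 36.6549
β = Cov / Var(R_m) = 57.4241 / 36.6549 = 1.5666
MRP = 8.20% − 1.06% = 7.14%
E(R) = R_f + β × MRP = 1.06% + 1.5666 × 7.14% = 12.25%

12.25%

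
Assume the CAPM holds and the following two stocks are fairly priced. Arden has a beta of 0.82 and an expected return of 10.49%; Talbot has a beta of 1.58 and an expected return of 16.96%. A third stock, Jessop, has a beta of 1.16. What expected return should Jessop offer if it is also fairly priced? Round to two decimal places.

13.38%

MRP (SML slope) = (16.96% − 10.49%) / (1.58 − 0.82) = 6.47% / 0.76 = 8.5132%
R_f (intercept) = 10.49% − 0.82 × 8.5132% = 3.5092%
E(R_Jessop) = R_f + β × MRP = 3.5092% + 1.16 × 8.5132% = 13.38%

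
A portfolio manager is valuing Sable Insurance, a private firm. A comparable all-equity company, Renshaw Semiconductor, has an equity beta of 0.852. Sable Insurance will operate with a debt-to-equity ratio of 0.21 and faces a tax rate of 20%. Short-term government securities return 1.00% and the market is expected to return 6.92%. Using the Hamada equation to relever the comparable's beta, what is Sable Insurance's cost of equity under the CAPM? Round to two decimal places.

β_L = β_U × [1 + (1 − t)(D/E)] = 0.852 × [1 + (1 − 0.20) × 0.21]
    = 0.852 × [1 + 0.80 × 0.21] = 0.852 × 1.1680 = 0.9951
MRP = 6.92% − 1.00% = 5.92%
E(R) = R_f + β_L × MRP = 1.00% + 0.9951 × 5.92% = 6.89%

6.89%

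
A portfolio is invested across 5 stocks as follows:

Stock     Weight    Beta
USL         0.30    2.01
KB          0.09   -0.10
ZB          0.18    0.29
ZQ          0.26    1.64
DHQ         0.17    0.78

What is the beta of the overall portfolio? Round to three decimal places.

β_P = Σ w_i β_i = 0.30×2.01 + 0.09×-0.10 + 0.18×0.29 + 0.26×1.64 + 0.17×0.78 = 1.2052

1.205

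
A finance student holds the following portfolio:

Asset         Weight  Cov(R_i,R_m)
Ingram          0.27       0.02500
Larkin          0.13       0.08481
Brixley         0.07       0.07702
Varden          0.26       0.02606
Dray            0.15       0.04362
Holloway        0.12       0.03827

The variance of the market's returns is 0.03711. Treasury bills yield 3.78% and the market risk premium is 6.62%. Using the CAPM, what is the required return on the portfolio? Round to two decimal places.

11.11%

β_Ingram = 0.02500 / 0.03711 = 0.6737
β_Larkin = 0.08481 / 0.03711 = 2.2854
β_Brixley = 0.07702 / 0.03711 = 2.0755
β_Varden = 0.02606 / 0.03711 = 0.7022
β_Dray = 0.04362 / 0.03711 = 1.1754
β_Holloway = 0.03827 / 0.03711 = 1.0313
β_P = Σ w_i β_i = 0.27×0.6737 + 0.13×2.2854 + 0.07×2.0755 + 0.26×0.7022 + 0.15×1.1754 + 0.12×1.0313 = 1.1069
E(R_P) = R_f + β_P × MRP = 3.78% + 1.1069 × 6.62% = 11.11%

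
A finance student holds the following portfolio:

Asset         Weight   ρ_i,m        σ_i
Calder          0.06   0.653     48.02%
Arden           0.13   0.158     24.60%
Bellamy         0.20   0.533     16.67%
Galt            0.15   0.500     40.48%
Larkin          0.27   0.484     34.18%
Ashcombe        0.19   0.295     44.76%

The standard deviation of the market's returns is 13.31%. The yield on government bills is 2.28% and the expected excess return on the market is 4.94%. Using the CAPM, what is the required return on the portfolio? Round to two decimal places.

7.54%

β_Calder = 0.653 × 48.02% / 13.31% = 2.3559
β_Arden = 0.158 × 24.60% / 13.31% = 0.2920
β_Bellamy = 0.533 × 16.67% / 13.31% = 0.6676
β_Galt = 0.500 × 40.48% / 13.31% = 1.5207
β_Larkin = 0.484 × 34.18% / 13.31% = 1.2429
β_Ashcombe = 0.295 × 44.76% / 13.31% = 0.9921
β_P = Σ w_i β_i = 0.06×2.3559 + 0.13×0.2920 + 0.20×0.6676 + 0.15×1.5207 + 0.27×1.2429 + 0.19×0.9921 = 1.0650
E(R_P) = R_f + β_P × MRP = 2.28% + 1.0650 × 4.94% = 7.54%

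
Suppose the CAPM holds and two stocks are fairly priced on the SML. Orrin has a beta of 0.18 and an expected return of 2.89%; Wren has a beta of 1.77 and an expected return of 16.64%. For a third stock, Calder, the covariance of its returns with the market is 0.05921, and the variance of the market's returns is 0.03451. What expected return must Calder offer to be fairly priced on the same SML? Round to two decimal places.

MRP = (16.64% − 2.89%) / (1.77 − 0.18) = 8.6478%
R_f = 2.89% − 0.18 × 8.6478% = 1.3334%
β_Calder = Cov / Var(R_m) = 0.05921 / 0.03451 = 1.7157
E(R_Calder) = R_f + β × MRP = 1.3334% + 1.7157 × 8.6478% = 16.17%

16.17%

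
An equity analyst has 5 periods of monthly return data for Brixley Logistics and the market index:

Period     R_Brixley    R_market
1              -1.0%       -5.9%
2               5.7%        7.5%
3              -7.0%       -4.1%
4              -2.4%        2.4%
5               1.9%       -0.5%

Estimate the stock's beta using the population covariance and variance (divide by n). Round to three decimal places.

0.618

Mean R_i = (-1.0 + 5.7 − 7.0 − 2.4 + 1.9) / 5 = -0.5600%
Mean R_m = (-5.9 + 7.5 − 4.1 + 2.4 − 0.5) / 5 = -0.1200%
Σ(R_i − R̄_i)(R_m − R̄_m) = 70.3040  ⇒  Cov = 70.3040 / 5 = 14.0608
Σ(R_m − R̄_m)² = 113.8080  ⇒  Var(R_m) = 113.8080 / 5 = 22.7616
β = Cov / Var(R_m) = 14.0608 / 22.7616 = 0.6177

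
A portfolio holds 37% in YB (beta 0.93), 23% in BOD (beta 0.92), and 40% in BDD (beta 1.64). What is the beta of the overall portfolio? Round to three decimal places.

β_P = Σ w_i β_i = 0.37×0.93 + 0.23×0.92 + 0.40×1.64 = 1.2117

1.212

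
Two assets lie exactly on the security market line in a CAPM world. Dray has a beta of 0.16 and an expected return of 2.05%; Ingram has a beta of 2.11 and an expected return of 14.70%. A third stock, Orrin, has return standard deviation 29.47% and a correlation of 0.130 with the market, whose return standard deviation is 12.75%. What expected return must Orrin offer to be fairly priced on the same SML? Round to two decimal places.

2.96%

MRP = (14.70% − 2.05%) / (2.11 − 0.16) = 6.4872%
R_f = 2.05% − 0.16 × 6.4872% = 1.0120%
β_Orrin = ρ·σ_i/σ_m = 0.130 × 29.47 / 12.75 = 0.3005
E(R_Orrin) = R_f + β × MRP = 1.0120% + 0.3005 × 6.4872% = 2.96%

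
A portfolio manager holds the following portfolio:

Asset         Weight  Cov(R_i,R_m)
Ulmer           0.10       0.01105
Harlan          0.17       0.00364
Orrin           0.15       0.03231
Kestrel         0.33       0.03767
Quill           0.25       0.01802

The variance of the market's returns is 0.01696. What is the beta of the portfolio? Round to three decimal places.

β_Ulmer = 0.01105 / 0.01696 = 0.6515
β_Harlan = 0.00364 / 0.01696 = 0.2146
β_Orrin = 0.03231 / 0.01696 = 1.9051
β_Kestrel = 0.03767 / 0.01696 = 2.2211
β_Quill = 0.01802 / 0.01696 = 1.0625
β_P = Σ w_i β_i = 0.10×0.6515 + 0.17×0.2146 + 0.15×1.9051 + 0.33×2.2211 + 0.25×1.0625 = 1.3860

1.386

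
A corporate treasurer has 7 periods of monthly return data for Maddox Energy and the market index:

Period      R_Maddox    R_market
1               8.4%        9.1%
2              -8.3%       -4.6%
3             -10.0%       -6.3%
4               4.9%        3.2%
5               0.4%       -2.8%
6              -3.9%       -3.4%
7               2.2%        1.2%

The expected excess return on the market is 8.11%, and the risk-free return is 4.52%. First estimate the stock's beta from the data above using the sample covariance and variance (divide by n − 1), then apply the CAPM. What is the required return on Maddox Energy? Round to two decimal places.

14.13%

Mean R_i = (8.4 − 8.3 − 10.0 + 4.9 + 0.4 − 3.9 + 2.2) / 7 = -0.9000%
Mean R_m = (9.1 − 4.6 − 6.3 + 3.2 − 2.8 − 3.4 + 1.2) / 7 = -0.5143%
Σ(R_i − R̄_i)(R_m − R̄_m) = 204.8400  ⇒  Cov = 204.8400 / 6 = 34.1400
Σ(R_m − R̄_m)² = 172.8886  ⇒  Var(R_m) = 172.8886 / 6 = 28.8148
β = Cov / Var(R_m) = 34.1400 / 28.8148 = 1.1848
E(R) = R_f + β × MRP = 4.52% + 1.1848 × 8.11% = 14.13%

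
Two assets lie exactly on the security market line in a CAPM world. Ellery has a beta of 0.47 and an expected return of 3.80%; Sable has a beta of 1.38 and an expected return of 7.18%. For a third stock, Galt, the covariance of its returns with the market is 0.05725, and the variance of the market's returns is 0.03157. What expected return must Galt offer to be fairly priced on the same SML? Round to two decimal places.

8.79%

MRP = (7.18% − 3.80%) / (1.38 − 0.47) = 3.7143%
R_f = 3.80% − 0.47 × 3.7143% = 2.0543%
β_Galt = Cov / Var(R_m) = 0.05725 / 0.03157 = 1.8134
E(R_Galt) = R_f + β × MRP = 2.0543% + 1.8134 × 3.7143% = 8.79%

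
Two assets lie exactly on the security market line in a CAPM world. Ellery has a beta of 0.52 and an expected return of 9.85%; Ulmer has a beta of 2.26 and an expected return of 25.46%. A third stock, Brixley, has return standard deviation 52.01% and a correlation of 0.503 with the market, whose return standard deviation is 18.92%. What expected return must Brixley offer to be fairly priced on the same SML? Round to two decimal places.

MRP = (25.46% − 9.85%) / (2.26 − 0.52) = 8.9713%
R_f = 9.85% − 0.52 × 8.9713% = 5.1849%
β_Brixley = ρ·σ_i/σ_m = 0.503 × 52.01 / 18.92 = 1.3827
E(R_Brixley) = R_f + β × MRP = 5.1849% + 1.3827 × 8.9713% = 17.59%

17.59%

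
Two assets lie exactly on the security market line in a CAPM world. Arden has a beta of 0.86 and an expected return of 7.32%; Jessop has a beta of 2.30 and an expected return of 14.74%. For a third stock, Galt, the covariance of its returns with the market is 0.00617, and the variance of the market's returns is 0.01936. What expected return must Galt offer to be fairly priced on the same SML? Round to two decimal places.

4.53%

MRP = (14.74% − 7.32%) / (2.30 − 0.86) = 5.1528%
R_f = 7.32% − 0.86 × 5.1528% = 2.8886%
β_Galt = Cov / Var(R_m) = 0.00617 / 0.01936 = 0.3187
E(R_Galt) = R_f + β × MRP = 2.8886% + 0.3187 × 5.1528% = 4.53%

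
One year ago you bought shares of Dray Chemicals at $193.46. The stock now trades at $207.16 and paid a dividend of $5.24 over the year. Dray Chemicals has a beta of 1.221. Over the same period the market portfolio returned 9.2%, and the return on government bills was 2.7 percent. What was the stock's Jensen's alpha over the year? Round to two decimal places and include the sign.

Realised HPR = (P1 + D1 − P0) / P0 = (207.16 + 5.24 − 193.46) / 193.46 = 18.94 / 193.46 = 9.7901%
MRP = 9.2% − 2.7% = 6.50%
CAPM required = R_f + β·MRP = 2.7% + 1.221 × 6.5% = 10.6365%
α = realised − required = 9.7901% − 10.6365% = -0.85%

-0.85%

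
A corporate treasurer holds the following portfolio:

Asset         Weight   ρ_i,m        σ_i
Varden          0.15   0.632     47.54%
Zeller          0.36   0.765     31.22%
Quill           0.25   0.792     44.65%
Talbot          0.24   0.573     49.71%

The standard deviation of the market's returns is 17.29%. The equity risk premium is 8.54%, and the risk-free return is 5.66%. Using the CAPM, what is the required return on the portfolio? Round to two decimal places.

19.88%

β_Varden = 0.632 × 47.54% / 17.29% = 1.7377
β_Zeller = 0.765 × 31.22% / 17.29% = 1.3813
β_Quill = 0.792 × 44.65% / 17.29% = 2.0453
β_Talbot = 0.573 × 49.71% / 17.29% = 1.6474
β_P = Σ w_i β_i = 0.15×1.7377 + 0.36×1.3813 + 0.25×2.0453 + 0.24×1.6474 = 1.6646
E(R_P) = R_f + β_P × MRP = 5.66% + 1.6646 × 8.54% = 19.88%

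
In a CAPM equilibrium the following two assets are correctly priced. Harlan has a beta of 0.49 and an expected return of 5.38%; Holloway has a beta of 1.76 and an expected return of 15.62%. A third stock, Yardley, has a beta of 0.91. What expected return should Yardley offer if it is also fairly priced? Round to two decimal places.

MRP (SML slope) = (15.62% − 5.38%) / (1.76 − 0.49) = 10.24% / 1.27 = 8.0630%
R_f (intercept) = 5.38% − 0.49 × 8.0630% = 1.4291%
E(R_Yardley) = R_f + β × MRP = 1.4291% + 0.91 × 8.0630% = 8.77%

8.77%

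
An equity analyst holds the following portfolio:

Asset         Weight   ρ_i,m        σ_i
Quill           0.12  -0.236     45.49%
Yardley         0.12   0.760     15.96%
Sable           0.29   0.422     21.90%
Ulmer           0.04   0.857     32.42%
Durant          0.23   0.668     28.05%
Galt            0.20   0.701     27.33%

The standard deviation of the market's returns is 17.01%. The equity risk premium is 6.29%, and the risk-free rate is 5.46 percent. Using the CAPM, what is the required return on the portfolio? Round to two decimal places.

9.93%

β_Quill = -0.236 × 45.49% / 17.01% = -0.6311
β_Yardley = 0.760 × 15.96% / 17.01% = 0.7131
β_Sable = 0.422 × 21.90% / 17.01% = 0.5433
β_Ulmer = 0.857 × 32.42% / 17.01% = 1.6334
β_Durant = 0.668 × 28.05% / 17.01% = 1.1016
β_Galt = 0.701 × 27.33% / 17.01% = 1.1263
β_P = Σ w_i β_i = 0.12×-0.6311 + 0.12×0.7131 + 0.29×0.5433 + 0.04×1.6334 + 0.23×1.1016 + 0.20×1.1263 = 0.7114
E(R_P) = R_f + β_P × MRP = 5.46% + 0.7114 × 6.29% = 9.93%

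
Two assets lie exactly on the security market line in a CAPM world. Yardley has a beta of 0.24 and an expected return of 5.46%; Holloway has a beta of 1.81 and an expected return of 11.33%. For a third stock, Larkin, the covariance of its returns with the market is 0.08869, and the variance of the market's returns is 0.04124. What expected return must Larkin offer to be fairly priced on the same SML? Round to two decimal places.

12.60%

MRP = (11.33% − 5.46%) / (1.81 − 0.24) = 3.7389%
R_f = 5.46% − 0.24 × 3.7389% = 4.5627%
β_Larkin = Cov / Var(R_m) = 0.08869 / 0.04124 = 2.1506
E(R_Larkin) = R_f + β × MRP = 4.5627% + 2.1506 × 3.7389% = 12.60%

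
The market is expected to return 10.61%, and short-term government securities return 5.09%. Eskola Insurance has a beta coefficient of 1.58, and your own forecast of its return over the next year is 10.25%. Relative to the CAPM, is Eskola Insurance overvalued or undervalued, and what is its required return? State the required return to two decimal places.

MRP = 10.61% − 5.09% = 5.52%
Required return = R_f + β·MRP = 5.09% + 1.58 × 5.52% = 13.81%
Forecast 10.25% < required 13.81% → the stock plots below the SML → overvalued.

Overvalued; required return 13.81%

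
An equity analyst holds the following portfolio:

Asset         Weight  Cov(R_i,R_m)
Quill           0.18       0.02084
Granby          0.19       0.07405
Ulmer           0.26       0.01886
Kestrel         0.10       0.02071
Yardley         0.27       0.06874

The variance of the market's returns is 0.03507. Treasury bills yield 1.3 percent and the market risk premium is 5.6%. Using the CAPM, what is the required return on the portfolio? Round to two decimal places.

8.22%

β_Quill = 0.02084 / 0.03507 = 0.5942
β_Granby = 0.07405 / 0.03507 = 2.1115
β_Ulmer = 0.01886 / 0.03507 = 0.5378
β_Kestrel = 0.02071 / 0.03507 = 0.5905
β_Yardley = 0.06874 / 0.03507 = 1.9601
β_P = Σ w_i β_i = 0.18×0.5942 + 0.19×2.1115 + 0.26×0.5378 + 0.10×0.5905 + 0.27×1.9601 = 1.2362
E(R_P) = R_f + β_P × MRP = 1.3% + 1.2362 × 5.6% = 8.22%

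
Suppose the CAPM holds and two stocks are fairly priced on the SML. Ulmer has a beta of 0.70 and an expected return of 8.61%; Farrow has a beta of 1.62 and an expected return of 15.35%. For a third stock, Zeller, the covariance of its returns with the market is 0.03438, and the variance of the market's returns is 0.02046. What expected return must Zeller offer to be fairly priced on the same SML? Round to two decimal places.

15.79%

MRP = (15.35% − 8.61%) / (1.62 − 0.70) = 7.3261%
R_f = 8.61% − 0.70 × 7.3261% = 3.4817%
β_Zeller = Cov / Var(R_m) = 0.03438 / 0.02046 = 1.6804
E(R_Zeller) = R_f + β × MRP = 3.4817% + 1.6804 × 7.3261% = 15.79%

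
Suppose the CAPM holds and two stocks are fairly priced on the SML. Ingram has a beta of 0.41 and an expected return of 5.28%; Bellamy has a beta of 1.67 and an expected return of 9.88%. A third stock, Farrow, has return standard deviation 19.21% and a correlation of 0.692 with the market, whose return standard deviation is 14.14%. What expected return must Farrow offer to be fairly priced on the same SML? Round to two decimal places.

MRP = (9.88% − 5.28%) / (1.67 − 0.41) = 3.6508%
R_f = 5.28% − 0.41 × 3.6508% = 3.7832%
β_Farrow = ρ·σ_i/σ_m = 0.692 × 19.21 / 14.14 = 0.9401
E(R_Farrow) = R_f + β × MRP = 3.7832% + 0.9401 × 3.6508% = 7.22%

7.22%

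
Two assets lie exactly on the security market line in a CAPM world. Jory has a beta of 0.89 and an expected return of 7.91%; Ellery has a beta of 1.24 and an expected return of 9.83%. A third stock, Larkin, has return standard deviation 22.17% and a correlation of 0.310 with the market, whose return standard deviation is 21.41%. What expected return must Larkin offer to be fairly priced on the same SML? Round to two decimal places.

MRP = (9.83% − 7.91%) / (1.24 − 0.89) = 5.4857%
R_f = 7.91% − 0.89 × 5.4857% = 3.0277%
β_Larkin = ρ·σ_i/σ_m = 0.310 × 22.17 / 21.41 = 0.3210
E(R_Larkin) = R_f + β × MRP = 3.0277% + 0.3210 × 5.4857% = 4.79%

4.79%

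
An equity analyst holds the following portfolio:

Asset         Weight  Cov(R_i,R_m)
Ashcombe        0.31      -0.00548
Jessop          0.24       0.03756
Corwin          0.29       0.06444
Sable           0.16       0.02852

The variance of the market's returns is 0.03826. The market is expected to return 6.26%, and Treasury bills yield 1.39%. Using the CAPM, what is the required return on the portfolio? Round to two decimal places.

5.28%

β_Ashcombe = -0.00548 / 0.03826 = -0.1432
β_Jessop = 0.03756 / 0.03826 = 0.9817
β_Corwin = 0.06444 / 0.03826 = 1.6843
β_Sable = 0.02852 / 0.03826 = 0.7454
β_P = Σ w_i β_i = 0.31×-0.1432 + 0.24×0.9817 + 0.29×1.6843 + 0.16×0.7454 = 0.7989
MRP = 6.26% − 1.39% = 4.87%
E(R_P) = R_f + β_P × MRP = 1.39% + 0.7989 × 4.87% = 5.28%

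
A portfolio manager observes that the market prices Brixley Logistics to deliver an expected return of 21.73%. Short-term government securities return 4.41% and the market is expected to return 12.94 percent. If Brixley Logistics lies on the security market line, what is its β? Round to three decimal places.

MRP = 12.94% − 4.41% = 8.53%
β = (E(R) − R_f) / MRP = (21.73% − 4.41%) / 8.53% = 17.32% / 8.53% = 2.030

2.030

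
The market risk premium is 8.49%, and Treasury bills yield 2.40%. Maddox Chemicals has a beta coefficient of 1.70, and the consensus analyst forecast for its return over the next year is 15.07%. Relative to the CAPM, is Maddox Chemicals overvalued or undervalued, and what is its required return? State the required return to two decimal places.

Required return = R_f + β·MRP = 2.40% + 1.70 × 8.49% = 16.83%
Forecast 15.07% < required 16.83% → the stock plots below the SML → overvalued.

Overvalued; required return 16.83%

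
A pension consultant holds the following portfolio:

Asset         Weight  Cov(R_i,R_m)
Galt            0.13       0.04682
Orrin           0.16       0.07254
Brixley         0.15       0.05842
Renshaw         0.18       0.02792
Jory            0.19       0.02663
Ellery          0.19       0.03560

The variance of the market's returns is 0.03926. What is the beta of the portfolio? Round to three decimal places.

β_Galt = 0.04682 / 0.03926 = 1.1926
β_Orrin = 0.07254 / 0.03926 = 1.8477
β_Brixley = 0.05842 / 0.03926 = 1.4880
β_Renshaw = 0.02792 / 0.03926 = 0.7112
β_Jory = 0.02663 / 0.03926 = 0.6783
β_Ellery = 0.03560 / 0.03926 = 0.9068
β_P = Σ w_i β_i = 0.13×1.1926 + 0.16×1.8477 + 0.15×1.4880 + 0.18×0.7112 + 0.19×0.6783 + 0.19×0.9068 = 1.1031

1.103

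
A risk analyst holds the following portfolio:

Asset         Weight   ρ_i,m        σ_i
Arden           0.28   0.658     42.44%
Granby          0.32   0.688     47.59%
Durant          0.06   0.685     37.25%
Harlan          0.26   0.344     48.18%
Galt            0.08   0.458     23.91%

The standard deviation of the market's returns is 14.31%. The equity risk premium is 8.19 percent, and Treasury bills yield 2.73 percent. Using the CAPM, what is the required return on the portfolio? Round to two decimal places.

17.05%

β_Arden = 0.658 × 42.44% / 14.31% = 1.9515
β_Granby = 0.688 × 47.59% / 14.31% = 2.2880
β_Durant = 0.685 × 37.25% / 14.31% = 1.7831
β_Harlan = 0.344 × 48.18% / 14.31% = 1.1582
β_Galt = 0.458 × 23.91% / 14.31% = 0.7653
β_P = Σ w_i β_i = 0.28×1.9515 + 0.32×2.2880 + 0.06×1.7831 + 0.26×1.1582 + 0.08×0.7653 = 1.7479
E(R_P) = R_f + β_P × MRP = 2.73% + 1.7479 × 8.19% = 17.05%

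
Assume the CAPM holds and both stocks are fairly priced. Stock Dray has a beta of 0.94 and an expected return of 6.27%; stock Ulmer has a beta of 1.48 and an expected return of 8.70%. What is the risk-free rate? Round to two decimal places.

Both satisfy E(R) = R_f + β·MRP, so the slope of the SML is
MRP = (8.70% − 6.27%) / (1.48 − 0.94) = 2.43% / 0.54 = 4.5000%
R_f = E(R_Dray) − β_Dray·MRP = 6.27% − 0.94 × 4.5000% = 2.0400%

2.04%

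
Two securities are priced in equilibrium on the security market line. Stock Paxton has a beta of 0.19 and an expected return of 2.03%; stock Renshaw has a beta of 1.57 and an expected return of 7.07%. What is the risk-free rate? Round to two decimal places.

Both satisfy E(R) = R_f + β·MRP, so the slope of the SML is
MRP = (7.07% − 2.03%) / (1.57 − 0.19) = 5.04% / 1.38 = 3.6522%
R_f = E(R_Paxton) − β_Paxton·MRP = 2.03% − 0.19 × 3.6522% = 1.3361%

1.34%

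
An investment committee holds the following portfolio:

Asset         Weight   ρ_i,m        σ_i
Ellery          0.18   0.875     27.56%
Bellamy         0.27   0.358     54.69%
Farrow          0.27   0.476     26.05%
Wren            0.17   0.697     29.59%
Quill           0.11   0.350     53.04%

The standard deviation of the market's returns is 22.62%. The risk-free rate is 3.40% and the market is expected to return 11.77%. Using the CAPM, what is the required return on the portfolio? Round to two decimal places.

10.25%

β_Ellery = 0.875 × 27.56% / 22.62% = 1.0661
β_Bellamy = 0.358 × 54.69% / 22.62% = 0.8656
β_Farrow = 0.476 × 26.05% / 22.62% = 0.5482
β_Wren = 0.697 × 29.59% / 22.62% = 0.9118
β_Quill = 0.350 × 53.04% / 22.62% = 0.8207
β_P = Σ w_i β_i = 0.18×1.0661 + 0.27×0.8656 + 0.27×0.5482 + 0.17×0.9118 + 0.11×0.8207 = 0.8189
MRP = 11.77% − 3.40% = 8.37%
E(R_P) = R_f + β_P × MRP = 3.40% + 0.8189 × 8.37% = 10.25%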